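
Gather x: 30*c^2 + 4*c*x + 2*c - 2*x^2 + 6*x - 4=30*c^2 + 2*c - 2*x^2 + x*(4*c + 6) - 4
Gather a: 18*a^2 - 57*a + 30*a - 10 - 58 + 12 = 18*a^2 - 27*a - 56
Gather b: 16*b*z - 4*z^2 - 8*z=16*b*z - 4*z^2 - 8*z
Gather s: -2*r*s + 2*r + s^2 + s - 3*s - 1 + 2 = 2*r + s^2 + s*(-2*r - 2) + 1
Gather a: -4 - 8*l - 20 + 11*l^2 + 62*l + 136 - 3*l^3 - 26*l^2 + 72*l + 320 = -3*l^3 - 15*l^2 + 126*l + 432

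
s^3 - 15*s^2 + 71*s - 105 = (s - 7)*(s - 5)*(s - 3)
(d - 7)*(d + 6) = d^2 - d - 42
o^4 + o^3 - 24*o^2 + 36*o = o*(o - 3)*(o - 2)*(o + 6)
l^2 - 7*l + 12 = (l - 4)*(l - 3)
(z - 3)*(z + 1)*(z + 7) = z^3 + 5*z^2 - 17*z - 21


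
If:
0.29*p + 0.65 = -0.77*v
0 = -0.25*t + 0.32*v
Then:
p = -2.6551724137931*v - 2.24137931034483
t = 1.28*v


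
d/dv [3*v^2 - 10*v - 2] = 6*v - 10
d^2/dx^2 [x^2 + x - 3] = 2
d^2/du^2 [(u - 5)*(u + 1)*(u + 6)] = 6*u + 4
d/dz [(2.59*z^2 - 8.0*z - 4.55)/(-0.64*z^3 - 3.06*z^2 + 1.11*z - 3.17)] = (1.6576*z^4 - 10.24*z^3 - 30.3411*z^2 - 44.2666*z + 30.4105)/(0.4096*z^6 + 3.9168*z^5 + 7.9428*z^4 - 2.7356*z^3 + 20.6325*z^2 - 7.0374*z + 10.0489)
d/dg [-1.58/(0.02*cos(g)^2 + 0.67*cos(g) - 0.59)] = -(0.0632*cos(g) + 1.0586)*sin(g)/(0.02*cos(g)^2 + 0.67*cos(g) - 0.59)^2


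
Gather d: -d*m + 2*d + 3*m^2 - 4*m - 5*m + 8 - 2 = d*(2 - m) + 3*m^2 - 9*m + 6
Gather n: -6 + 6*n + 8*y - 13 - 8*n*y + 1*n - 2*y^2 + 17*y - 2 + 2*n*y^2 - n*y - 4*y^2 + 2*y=n*(2*y^2 - 9*y + 7) - 6*y^2 + 27*y - 21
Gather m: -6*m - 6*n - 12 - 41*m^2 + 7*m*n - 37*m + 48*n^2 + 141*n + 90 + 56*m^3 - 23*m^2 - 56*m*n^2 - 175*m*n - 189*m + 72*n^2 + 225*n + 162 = 56*m^3 - 64*m^2 + m*(-56*n^2 - 168*n - 232) + 120*n^2 + 360*n + 240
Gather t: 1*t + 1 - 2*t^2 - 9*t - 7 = -2*t^2 - 8*t - 6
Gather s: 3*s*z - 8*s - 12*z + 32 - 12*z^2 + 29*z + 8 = s*(3*z - 8) - 12*z^2 + 17*z + 40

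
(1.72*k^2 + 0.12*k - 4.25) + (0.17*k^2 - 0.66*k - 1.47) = 1.89*k^2 - 0.54*k - 5.72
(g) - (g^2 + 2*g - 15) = -g^2 - g + 15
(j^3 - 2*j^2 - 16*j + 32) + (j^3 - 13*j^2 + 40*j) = 2*j^3 - 15*j^2 + 24*j + 32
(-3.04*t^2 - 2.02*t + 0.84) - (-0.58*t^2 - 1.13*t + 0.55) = -2.46*t^2 - 0.89*t + 0.29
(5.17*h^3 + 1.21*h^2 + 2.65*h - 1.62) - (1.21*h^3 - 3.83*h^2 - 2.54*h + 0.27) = 3.96*h^3 + 5.04*h^2 + 5.19*h - 1.89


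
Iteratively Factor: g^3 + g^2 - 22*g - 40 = (g + 2)*(g^2 - g - 20) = (g - 5)*(g + 2)*(g + 4)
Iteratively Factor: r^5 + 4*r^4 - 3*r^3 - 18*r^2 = (r + 3)*(r^4 + r^3 - 6*r^2) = (r - 2)*(r + 3)*(r^3 + 3*r^2) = r*(r - 2)*(r + 3)*(r^2 + 3*r) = r^2*(r - 2)*(r + 3)*(r + 3)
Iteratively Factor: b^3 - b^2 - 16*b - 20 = (b + 2)*(b^2 - 3*b - 10) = (b + 2)^2*(b - 5)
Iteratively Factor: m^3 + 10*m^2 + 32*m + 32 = (m + 2)*(m^2 + 8*m + 16) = (m + 2)*(m + 4)*(m + 4)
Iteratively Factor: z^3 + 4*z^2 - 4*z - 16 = (z + 2)*(z^2 + 2*z - 8) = (z - 2)*(z + 2)*(z + 4)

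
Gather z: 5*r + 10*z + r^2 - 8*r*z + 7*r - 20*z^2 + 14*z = r^2 + 12*r - 20*z^2 + z*(24 - 8*r)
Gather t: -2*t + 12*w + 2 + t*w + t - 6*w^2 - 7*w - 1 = t*(w - 1) - 6*w^2 + 5*w + 1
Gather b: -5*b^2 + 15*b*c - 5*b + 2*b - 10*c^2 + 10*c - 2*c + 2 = -5*b^2 + b*(15*c - 3) - 10*c^2 + 8*c + 2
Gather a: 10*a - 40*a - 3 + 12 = 9 - 30*a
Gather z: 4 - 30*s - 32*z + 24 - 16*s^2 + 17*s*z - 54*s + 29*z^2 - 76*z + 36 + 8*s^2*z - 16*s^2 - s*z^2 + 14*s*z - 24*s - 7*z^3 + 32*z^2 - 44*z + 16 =-32*s^2 - 108*s - 7*z^3 + z^2*(61 - s) + z*(8*s^2 + 31*s - 152) + 80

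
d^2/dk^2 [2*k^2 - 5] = 4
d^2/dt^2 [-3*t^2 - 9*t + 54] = -6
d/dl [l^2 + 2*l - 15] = 2*l + 2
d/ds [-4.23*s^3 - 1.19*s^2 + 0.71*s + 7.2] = -12.69*s^2 - 2.38*s + 0.71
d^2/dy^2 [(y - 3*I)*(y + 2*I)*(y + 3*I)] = 6*y + 4*I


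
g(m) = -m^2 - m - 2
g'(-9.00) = 17.00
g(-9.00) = -74.00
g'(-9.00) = 17.00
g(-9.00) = -74.00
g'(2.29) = -5.58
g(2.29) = -9.53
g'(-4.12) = 7.24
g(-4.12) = -14.85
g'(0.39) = -1.78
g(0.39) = -2.54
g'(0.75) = -2.50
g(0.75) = -3.31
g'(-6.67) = 12.34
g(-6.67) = -39.82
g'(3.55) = -8.10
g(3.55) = -18.15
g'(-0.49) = -0.02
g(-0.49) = -1.75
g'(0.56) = -2.12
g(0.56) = -2.87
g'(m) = -2*m - 1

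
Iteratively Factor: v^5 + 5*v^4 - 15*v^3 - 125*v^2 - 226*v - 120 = (v + 2)*(v^4 + 3*v^3 - 21*v^2 - 83*v - 60) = (v - 5)*(v + 2)*(v^3 + 8*v^2 + 19*v + 12) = (v - 5)*(v + 2)*(v + 4)*(v^2 + 4*v + 3) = (v - 5)*(v + 2)*(v + 3)*(v + 4)*(v + 1)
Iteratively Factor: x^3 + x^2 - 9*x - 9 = (x - 3)*(x^2 + 4*x + 3) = (x - 3)*(x + 1)*(x + 3)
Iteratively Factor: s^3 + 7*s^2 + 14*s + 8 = (s + 1)*(s^2 + 6*s + 8) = (s + 1)*(s + 2)*(s + 4)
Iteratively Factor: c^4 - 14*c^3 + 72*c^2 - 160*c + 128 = (c - 4)*(c^3 - 10*c^2 + 32*c - 32) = (c - 4)*(c - 2)*(c^2 - 8*c + 16) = (c - 4)^2*(c - 2)*(c - 4)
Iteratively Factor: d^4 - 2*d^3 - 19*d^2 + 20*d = (d - 5)*(d^3 + 3*d^2 - 4*d) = (d - 5)*(d - 1)*(d^2 + 4*d) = d*(d - 5)*(d - 1)*(d + 4)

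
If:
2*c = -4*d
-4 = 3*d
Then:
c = 8/3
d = -4/3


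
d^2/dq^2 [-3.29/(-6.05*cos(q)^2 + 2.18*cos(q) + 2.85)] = (481.6889*(1 - cos(q)^2)^2 - 130.17543*cos(q)^3 + 483.391146*cos(q)^2 + 239.91009*cos(q) - 626.415342)/(-6.05*cos(q)^2 + 2.18*cos(q) + 2.85)^3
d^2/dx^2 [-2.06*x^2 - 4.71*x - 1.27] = -4.12000000000000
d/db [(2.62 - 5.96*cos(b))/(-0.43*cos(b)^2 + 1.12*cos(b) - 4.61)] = (2.5628*cos(b)^2 - 2.2532*cos(b) - 24.5412)*sin(b)/(0.1849*cos(b)^4 - 0.9632*cos(b)^3 + 5.219*cos(b)^2 - 10.3264*cos(b) + 21.2521)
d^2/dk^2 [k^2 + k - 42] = 2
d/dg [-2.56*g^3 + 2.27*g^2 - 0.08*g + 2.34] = -7.68*g^2 + 4.54*g - 0.08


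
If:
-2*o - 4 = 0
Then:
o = -2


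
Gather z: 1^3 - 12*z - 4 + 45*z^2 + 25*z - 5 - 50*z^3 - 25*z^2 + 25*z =-50*z^3 + 20*z^2 + 38*z - 8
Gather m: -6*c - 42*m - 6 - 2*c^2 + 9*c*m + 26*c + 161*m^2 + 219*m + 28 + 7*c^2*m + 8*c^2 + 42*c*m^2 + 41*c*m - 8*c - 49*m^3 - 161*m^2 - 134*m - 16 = 6*c^2 + 42*c*m^2 + 12*c - 49*m^3 + m*(7*c^2 + 50*c + 43) + 6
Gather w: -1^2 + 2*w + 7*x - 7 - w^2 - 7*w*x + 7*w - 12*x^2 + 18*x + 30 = -w^2 + w*(9 - 7*x) - 12*x^2 + 25*x + 22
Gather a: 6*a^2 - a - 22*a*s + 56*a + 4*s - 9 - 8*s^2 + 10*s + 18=6*a^2 + a*(55 - 22*s) - 8*s^2 + 14*s + 9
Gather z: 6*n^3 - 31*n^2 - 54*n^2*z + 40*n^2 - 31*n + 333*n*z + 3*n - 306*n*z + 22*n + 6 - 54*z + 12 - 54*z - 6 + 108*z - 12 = 6*n^3 + 9*n^2 - 6*n + z*(-54*n^2 + 27*n)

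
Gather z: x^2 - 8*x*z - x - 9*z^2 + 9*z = x^2 - x - 9*z^2 + z*(9 - 8*x)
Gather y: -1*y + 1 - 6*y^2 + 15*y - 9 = -6*y^2 + 14*y - 8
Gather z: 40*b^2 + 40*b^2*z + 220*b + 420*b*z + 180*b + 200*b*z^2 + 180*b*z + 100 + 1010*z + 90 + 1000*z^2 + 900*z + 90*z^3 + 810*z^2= 40*b^2 + 400*b + 90*z^3 + z^2*(200*b + 1810) + z*(40*b^2 + 600*b + 1910) + 190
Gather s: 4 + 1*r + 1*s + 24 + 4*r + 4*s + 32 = 5*r + 5*s + 60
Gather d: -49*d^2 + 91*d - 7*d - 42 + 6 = -49*d^2 + 84*d - 36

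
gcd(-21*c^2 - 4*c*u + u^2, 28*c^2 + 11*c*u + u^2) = 1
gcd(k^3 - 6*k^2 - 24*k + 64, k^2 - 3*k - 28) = k + 4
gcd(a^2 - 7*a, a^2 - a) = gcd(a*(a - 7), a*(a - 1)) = a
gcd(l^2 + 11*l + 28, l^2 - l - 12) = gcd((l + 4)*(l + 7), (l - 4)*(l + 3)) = 1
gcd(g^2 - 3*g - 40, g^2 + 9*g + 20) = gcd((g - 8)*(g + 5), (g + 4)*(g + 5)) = g + 5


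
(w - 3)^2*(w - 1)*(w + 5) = w^4 - 2*w^3 - 20*w^2 + 66*w - 45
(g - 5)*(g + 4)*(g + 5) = g^3 + 4*g^2 - 25*g - 100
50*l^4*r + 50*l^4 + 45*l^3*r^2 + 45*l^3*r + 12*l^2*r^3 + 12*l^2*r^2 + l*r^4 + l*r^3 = (2*l + r)*(5*l + r)^2*(l*r + l)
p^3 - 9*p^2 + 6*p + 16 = (p - 8)*(p - 2)*(p + 1)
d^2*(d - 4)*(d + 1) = d^4 - 3*d^3 - 4*d^2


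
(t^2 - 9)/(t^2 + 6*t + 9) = (t - 3)/(t + 3)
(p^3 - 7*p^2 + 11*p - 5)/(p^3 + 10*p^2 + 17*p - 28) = (p^2 - 6*p + 5)/(p^2 + 11*p + 28)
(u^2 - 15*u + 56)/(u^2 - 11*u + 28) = (u - 8)/(u - 4)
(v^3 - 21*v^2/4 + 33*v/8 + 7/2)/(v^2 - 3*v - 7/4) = (4*v^2 - 23*v + 28)/(2*(2*v - 7))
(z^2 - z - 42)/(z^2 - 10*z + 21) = (z + 6)/(z - 3)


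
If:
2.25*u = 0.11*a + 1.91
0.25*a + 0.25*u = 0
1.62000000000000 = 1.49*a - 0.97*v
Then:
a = -0.81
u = 0.81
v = -2.91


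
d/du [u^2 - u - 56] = 2*u - 1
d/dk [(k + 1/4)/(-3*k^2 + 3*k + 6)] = (-4*k^2 + 4*k + (2*k - 1)*(4*k + 1) + 8)/(12*(-k^2 + k + 2)^2)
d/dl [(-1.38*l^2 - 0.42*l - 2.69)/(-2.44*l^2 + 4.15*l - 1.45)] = (-6.7518*l^2 - 9.1252*l + 11.7725)/(5.9536*l^4 - 20.252*l^3 + 24.2985*l^2 - 12.035*l + 2.1025)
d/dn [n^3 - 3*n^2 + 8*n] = 3*n^2 - 6*n + 8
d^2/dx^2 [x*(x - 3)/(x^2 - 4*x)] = 2/(x^3 - 12*x^2 + 48*x - 64)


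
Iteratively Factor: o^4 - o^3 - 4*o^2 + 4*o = (o - 2)*(o^3 + o^2 - 2*o) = (o - 2)*(o + 2)*(o^2 - o) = (o - 2)*(o - 1)*(o + 2)*(o)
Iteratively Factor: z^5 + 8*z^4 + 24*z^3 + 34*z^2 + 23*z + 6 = (z + 2)*(z^4 + 6*z^3 + 12*z^2 + 10*z + 3) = (z + 2)*(z + 3)*(z^3 + 3*z^2 + 3*z + 1) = (z + 1)*(z + 2)*(z + 3)*(z^2 + 2*z + 1) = (z + 1)^2*(z + 2)*(z + 3)*(z + 1)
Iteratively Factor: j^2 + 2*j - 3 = (j + 3)*(j - 1)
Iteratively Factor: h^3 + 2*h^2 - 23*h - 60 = (h - 5)*(h^2 + 7*h + 12) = (h - 5)*(h + 3)*(h + 4)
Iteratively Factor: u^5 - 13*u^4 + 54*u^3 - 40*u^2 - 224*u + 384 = (u - 4)*(u^4 - 9*u^3 + 18*u^2 + 32*u - 96) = (u - 4)*(u - 3)*(u^3 - 6*u^2 + 32) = (u - 4)*(u - 3)*(u + 2)*(u^2 - 8*u + 16) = (u - 4)^2*(u - 3)*(u + 2)*(u - 4)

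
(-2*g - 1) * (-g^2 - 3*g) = 2*g^3 + 7*g^2 + 3*g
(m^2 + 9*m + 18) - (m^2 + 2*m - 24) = 7*m + 42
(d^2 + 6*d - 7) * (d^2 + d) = d^4 + 7*d^3 - d^2 - 7*d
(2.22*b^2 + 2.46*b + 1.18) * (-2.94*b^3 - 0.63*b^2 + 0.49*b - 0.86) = -6.5268*b^5 - 8.631*b^4 - 3.9312*b^3 - 1.4472*b^2 - 1.5374*b - 1.0148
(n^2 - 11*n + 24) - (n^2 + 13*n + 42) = -24*n - 18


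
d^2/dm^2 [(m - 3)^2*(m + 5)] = 6*m - 2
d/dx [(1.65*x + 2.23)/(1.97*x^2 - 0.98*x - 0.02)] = (-3.2505*x^2 - 8.7862*x + 2.1524)/(3.8809*x^4 - 3.8612*x^3 + 0.8816*x^2 + 0.0392*x + 0.0004)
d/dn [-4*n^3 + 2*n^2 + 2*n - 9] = -12*n^2 + 4*n + 2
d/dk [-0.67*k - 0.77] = -0.670000000000000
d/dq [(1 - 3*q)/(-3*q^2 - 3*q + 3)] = (q^2 + q - (2*q + 1)*(3*q - 1)/3 - 1)/(q^2 + q - 1)^2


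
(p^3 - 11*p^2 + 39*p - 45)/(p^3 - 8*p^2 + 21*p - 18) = (p - 5)/(p - 2)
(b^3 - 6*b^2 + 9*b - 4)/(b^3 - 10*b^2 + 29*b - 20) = (b - 1)/(b - 5)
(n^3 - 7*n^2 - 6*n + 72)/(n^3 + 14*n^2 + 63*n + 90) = (n^2 - 10*n + 24)/(n^2 + 11*n + 30)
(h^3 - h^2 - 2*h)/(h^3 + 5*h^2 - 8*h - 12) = h/(h + 6)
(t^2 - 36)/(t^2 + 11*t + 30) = (t - 6)/(t + 5)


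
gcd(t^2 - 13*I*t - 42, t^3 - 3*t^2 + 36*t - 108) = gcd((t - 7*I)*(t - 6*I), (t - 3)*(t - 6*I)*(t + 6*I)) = t - 6*I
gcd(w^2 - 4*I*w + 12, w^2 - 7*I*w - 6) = w - 6*I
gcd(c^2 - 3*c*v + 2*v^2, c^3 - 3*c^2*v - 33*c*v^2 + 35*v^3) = -c + v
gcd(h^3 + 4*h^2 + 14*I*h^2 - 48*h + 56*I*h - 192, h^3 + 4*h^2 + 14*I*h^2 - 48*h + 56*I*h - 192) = h^3 + h^2*(4 + 14*I) + h*(-48 + 56*I) - 192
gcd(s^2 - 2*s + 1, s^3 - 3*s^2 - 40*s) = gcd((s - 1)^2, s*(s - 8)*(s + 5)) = 1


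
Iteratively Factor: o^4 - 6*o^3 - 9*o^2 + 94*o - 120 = (o - 3)*(o^3 - 3*o^2 - 18*o + 40) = (o - 3)*(o + 4)*(o^2 - 7*o + 10) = (o - 5)*(o - 3)*(o + 4)*(o - 2)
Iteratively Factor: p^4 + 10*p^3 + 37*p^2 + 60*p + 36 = (p + 2)*(p^3 + 8*p^2 + 21*p + 18) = (p + 2)^2*(p^2 + 6*p + 9) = (p + 2)^2*(p + 3)*(p + 3)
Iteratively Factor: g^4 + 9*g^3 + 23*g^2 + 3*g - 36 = (g + 4)*(g^3 + 5*g^2 + 3*g - 9) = (g + 3)*(g + 4)*(g^2 + 2*g - 3) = (g - 1)*(g + 3)*(g + 4)*(g + 3)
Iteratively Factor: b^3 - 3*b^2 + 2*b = (b)*(b^2 - 3*b + 2) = b*(b - 2)*(b - 1)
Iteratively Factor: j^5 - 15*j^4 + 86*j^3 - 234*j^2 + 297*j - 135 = (j - 3)*(j^4 - 12*j^3 + 50*j^2 - 84*j + 45) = (j - 3)^2*(j^3 - 9*j^2 + 23*j - 15) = (j - 3)^2*(j - 1)*(j^2 - 8*j + 15) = (j - 5)*(j - 3)^2*(j - 1)*(j - 3)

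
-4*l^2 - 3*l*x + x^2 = (-4*l + x)*(l + x)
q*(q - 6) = q^2 - 6*q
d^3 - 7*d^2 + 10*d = d*(d - 5)*(d - 2)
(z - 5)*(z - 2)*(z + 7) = z^3 - 39*z + 70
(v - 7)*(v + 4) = v^2 - 3*v - 28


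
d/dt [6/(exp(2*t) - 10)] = -12*exp(2*t)/(exp(2*t) - 10)^2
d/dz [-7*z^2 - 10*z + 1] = -14*z - 10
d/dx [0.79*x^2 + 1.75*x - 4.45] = 1.58*x + 1.75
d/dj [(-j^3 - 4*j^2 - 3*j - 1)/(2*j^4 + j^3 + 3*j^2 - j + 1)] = (2*j^6 + 16*j^5 + 19*j^4 + 16*j^3 + 13*j^2 - 2*j - 4)/(4*j^8 + 4*j^7 + 13*j^6 + 2*j^5 + 11*j^4 - 4*j^3 + 7*j^2 - 2*j + 1)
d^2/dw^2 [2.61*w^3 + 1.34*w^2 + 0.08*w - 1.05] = 15.66*w + 2.68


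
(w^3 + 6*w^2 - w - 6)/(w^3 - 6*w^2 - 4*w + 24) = (w^3 + 6*w^2 - w - 6)/(w^3 - 6*w^2 - 4*w + 24)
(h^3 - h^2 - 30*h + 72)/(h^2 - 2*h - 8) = (h^2 + 3*h - 18)/(h + 2)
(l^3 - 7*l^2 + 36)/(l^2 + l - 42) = (l^2 - l - 6)/(l + 7)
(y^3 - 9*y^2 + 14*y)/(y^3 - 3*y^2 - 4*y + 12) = y*(y - 7)/(y^2 - y - 6)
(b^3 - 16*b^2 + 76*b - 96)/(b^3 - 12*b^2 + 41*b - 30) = (b^2 - 10*b + 16)/(b^2 - 6*b + 5)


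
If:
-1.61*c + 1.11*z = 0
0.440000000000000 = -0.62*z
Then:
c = -0.49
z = -0.71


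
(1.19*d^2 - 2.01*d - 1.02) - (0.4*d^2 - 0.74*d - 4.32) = 0.79*d^2 - 1.27*d + 3.3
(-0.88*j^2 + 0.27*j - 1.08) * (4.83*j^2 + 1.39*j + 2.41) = -4.2504*j^4 + 0.0809000000000002*j^3 - 6.9619*j^2 - 0.8505*j - 2.6028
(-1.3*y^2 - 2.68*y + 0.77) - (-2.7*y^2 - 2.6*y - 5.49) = 1.4*y^2 - 0.0800000000000001*y + 6.26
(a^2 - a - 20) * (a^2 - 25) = a^4 - a^3 - 45*a^2 + 25*a + 500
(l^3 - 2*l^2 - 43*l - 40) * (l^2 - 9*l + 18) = l^5 - 11*l^4 - 7*l^3 + 311*l^2 - 414*l - 720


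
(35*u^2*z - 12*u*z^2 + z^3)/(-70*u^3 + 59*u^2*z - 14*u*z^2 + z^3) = z/(-2*u + z)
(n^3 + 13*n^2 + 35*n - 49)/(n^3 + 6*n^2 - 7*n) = (n + 7)/n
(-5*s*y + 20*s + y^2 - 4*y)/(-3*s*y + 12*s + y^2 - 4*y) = (-5*s + y)/(-3*s + y)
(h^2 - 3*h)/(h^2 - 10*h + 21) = h/(h - 7)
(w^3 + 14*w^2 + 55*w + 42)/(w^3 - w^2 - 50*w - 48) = (w + 7)/(w - 8)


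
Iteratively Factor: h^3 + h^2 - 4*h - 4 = (h + 2)*(h^2 - h - 2) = (h - 2)*(h + 2)*(h + 1)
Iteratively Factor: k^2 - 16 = (k + 4)*(k - 4)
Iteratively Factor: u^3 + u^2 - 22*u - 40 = (u + 4)*(u^2 - 3*u - 10) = (u - 5)*(u + 4)*(u + 2)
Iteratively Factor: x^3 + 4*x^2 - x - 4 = (x - 1)*(x^2 + 5*x + 4) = (x - 1)*(x + 1)*(x + 4)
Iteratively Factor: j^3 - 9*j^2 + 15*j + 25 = (j + 1)*(j^2 - 10*j + 25) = (j - 5)*(j + 1)*(j - 5)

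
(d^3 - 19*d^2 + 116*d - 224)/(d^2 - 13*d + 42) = (d^2 - 12*d + 32)/(d - 6)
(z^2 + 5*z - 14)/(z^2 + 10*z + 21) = (z - 2)/(z + 3)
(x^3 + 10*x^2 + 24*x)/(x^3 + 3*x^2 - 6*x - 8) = x*(x + 6)/(x^2 - x - 2)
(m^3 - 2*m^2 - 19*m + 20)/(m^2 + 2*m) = (m^3 - 2*m^2 - 19*m + 20)/(m*(m + 2))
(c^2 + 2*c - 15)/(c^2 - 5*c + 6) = (c + 5)/(c - 2)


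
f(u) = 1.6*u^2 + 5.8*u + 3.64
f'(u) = 3.2*u + 5.8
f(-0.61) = 0.70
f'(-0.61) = 3.85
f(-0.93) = -0.37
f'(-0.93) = 2.82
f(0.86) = 9.81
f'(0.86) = 8.55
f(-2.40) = -1.06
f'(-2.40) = -1.88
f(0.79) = 9.22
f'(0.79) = 8.33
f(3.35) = 41.03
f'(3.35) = 16.52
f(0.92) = 10.33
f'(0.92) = 8.74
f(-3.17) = 1.33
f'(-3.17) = -4.34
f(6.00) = 96.04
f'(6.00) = 25.00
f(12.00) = 303.64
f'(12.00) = 44.20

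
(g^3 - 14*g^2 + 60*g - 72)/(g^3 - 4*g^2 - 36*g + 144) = (g^2 - 8*g + 12)/(g^2 + 2*g - 24)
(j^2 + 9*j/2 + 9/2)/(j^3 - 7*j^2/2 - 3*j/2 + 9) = (j + 3)/(j^2 - 5*j + 6)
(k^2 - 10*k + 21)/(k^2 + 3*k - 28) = (k^2 - 10*k + 21)/(k^2 + 3*k - 28)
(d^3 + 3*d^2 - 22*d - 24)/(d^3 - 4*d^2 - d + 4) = (d + 6)/(d - 1)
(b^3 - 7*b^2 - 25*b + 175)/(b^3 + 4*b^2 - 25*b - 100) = (b - 7)/(b + 4)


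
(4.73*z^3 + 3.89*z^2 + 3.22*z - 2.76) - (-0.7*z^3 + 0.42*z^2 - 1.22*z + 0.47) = 5.43*z^3 + 3.47*z^2 + 4.44*z - 3.23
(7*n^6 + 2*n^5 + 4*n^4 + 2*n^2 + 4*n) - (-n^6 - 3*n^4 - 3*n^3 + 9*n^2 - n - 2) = 8*n^6 + 2*n^5 + 7*n^4 + 3*n^3 - 7*n^2 + 5*n + 2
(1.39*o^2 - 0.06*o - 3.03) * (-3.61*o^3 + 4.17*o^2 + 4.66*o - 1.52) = -5.0179*o^5 + 6.0129*o^4 + 17.1655*o^3 - 15.0275*o^2 - 14.0286*o + 4.6056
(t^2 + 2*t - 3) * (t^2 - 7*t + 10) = t^4 - 5*t^3 - 7*t^2 + 41*t - 30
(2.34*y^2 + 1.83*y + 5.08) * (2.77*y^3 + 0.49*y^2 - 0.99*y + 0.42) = 6.4818*y^5 + 6.2157*y^4 + 12.6517*y^3 + 1.6603*y^2 - 4.2606*y + 2.1336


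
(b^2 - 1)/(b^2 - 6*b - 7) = (b - 1)/(b - 7)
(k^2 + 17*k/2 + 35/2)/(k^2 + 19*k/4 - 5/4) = 2*(2*k + 7)/(4*k - 1)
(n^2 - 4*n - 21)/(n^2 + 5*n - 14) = (n^2 - 4*n - 21)/(n^2 + 5*n - 14)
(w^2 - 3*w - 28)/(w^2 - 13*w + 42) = (w + 4)/(w - 6)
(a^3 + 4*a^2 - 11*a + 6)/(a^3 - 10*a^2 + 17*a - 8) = (a + 6)/(a - 8)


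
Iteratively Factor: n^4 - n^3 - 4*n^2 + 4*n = (n - 2)*(n^3 + n^2 - 2*n) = n*(n - 2)*(n^2 + n - 2) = n*(n - 2)*(n + 2)*(n - 1)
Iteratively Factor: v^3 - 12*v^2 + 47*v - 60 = (v - 3)*(v^2 - 9*v + 20) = (v - 4)*(v - 3)*(v - 5)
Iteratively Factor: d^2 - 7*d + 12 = (d - 4)*(d - 3)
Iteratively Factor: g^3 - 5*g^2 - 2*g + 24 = (g - 4)*(g^2 - g - 6) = (g - 4)*(g - 3)*(g + 2)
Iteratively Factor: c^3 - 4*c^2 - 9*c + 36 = (c - 3)*(c^2 - c - 12) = (c - 3)*(c + 3)*(c - 4)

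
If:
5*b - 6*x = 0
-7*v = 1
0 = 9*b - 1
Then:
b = 1/9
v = -1/7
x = 5/54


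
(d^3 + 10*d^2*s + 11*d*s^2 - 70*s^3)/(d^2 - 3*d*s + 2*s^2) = (-d^2 - 12*d*s - 35*s^2)/(-d + s)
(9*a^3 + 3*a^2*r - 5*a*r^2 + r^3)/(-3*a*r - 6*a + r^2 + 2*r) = (-3*a^2 - 2*a*r + r^2)/(r + 2)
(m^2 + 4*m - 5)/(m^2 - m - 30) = (m - 1)/(m - 6)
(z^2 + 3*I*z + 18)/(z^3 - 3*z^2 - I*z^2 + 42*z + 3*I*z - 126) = (z - 3*I)/(z^2 - z*(3 + 7*I) + 21*I)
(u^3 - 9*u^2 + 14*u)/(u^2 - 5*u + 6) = u*(u - 7)/(u - 3)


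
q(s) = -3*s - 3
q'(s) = -3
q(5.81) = -20.43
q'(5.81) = -3.00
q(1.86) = -8.58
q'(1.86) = -3.00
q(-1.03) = 0.09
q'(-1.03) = -3.00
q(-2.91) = 5.73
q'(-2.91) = -3.00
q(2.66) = -10.98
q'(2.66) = -3.00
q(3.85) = -14.55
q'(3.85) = -3.00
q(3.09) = -12.27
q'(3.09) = -3.00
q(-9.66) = 25.98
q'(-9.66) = -3.00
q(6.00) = -21.00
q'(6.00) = -3.00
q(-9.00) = 24.00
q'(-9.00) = -3.00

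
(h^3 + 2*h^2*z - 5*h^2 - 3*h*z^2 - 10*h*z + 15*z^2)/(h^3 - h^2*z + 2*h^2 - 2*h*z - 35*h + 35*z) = (h + 3*z)/(h + 7)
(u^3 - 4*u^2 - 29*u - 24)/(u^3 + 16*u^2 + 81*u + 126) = (u^2 - 7*u - 8)/(u^2 + 13*u + 42)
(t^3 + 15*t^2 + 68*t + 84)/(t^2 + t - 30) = (t^2 + 9*t + 14)/(t - 5)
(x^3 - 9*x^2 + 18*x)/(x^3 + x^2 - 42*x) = (x - 3)/(x + 7)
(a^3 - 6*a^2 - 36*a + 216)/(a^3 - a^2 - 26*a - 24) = (a^2 - 36)/(a^2 + 5*a + 4)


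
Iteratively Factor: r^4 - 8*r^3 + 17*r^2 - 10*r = (r)*(r^3 - 8*r^2 + 17*r - 10) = r*(r - 1)*(r^2 - 7*r + 10) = r*(r - 5)*(r - 1)*(r - 2)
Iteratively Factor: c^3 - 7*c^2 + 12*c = (c)*(c^2 - 7*c + 12) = c*(c - 4)*(c - 3)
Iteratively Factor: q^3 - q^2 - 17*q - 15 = (q + 1)*(q^2 - 2*q - 15) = (q + 1)*(q + 3)*(q - 5)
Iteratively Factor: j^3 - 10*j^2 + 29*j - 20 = (j - 5)*(j^2 - 5*j + 4) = (j - 5)*(j - 4)*(j - 1)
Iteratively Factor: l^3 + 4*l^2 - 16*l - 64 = (l + 4)*(l^2 - 16) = (l + 4)^2*(l - 4)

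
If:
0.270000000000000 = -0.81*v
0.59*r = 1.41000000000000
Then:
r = 2.39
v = -0.33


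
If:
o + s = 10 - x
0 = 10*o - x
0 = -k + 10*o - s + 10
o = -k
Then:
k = 0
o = 0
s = 10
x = 0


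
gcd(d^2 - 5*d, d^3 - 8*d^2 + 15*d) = d^2 - 5*d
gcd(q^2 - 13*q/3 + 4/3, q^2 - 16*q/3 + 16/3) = q - 4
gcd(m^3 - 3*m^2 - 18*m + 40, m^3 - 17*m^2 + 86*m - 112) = m - 2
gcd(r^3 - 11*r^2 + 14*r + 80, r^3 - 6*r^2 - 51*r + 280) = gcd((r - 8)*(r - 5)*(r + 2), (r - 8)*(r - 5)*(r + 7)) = r^2 - 13*r + 40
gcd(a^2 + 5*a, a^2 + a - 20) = a + 5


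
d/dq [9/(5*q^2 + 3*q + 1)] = 9*(-10*q - 3)/(5*q^2 + 3*q + 1)^2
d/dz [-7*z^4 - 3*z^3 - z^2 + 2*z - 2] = -28*z^3 - 9*z^2 - 2*z + 2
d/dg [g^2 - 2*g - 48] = 2*g - 2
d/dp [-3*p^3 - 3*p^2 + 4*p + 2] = -9*p^2 - 6*p + 4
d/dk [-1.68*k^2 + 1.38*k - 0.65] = 1.38 - 3.36*k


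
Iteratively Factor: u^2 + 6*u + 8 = (u + 4)*(u + 2)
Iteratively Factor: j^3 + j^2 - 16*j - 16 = (j + 1)*(j^2 - 16) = (j + 1)*(j + 4)*(j - 4)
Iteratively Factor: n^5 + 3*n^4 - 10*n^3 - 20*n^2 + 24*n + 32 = (n + 2)*(n^4 + n^3 - 12*n^2 + 4*n + 16) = (n - 2)*(n + 2)*(n^3 + 3*n^2 - 6*n - 8) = (n - 2)^2*(n + 2)*(n^2 + 5*n + 4) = (n - 2)^2*(n + 2)*(n + 4)*(n + 1)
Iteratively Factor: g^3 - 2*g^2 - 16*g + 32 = (g - 2)*(g^2 - 16) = (g - 2)*(g + 4)*(g - 4)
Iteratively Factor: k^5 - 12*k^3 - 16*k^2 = (k)*(k^4 - 12*k^2 - 16*k) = k^2*(k^3 - 12*k - 16) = k^2*(k + 2)*(k^2 - 2*k - 8) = k^2*(k - 4)*(k + 2)*(k + 2)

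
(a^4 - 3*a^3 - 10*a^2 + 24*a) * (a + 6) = a^5 + 3*a^4 - 28*a^3 - 36*a^2 + 144*a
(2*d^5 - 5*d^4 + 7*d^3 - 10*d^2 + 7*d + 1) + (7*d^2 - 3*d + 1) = 2*d^5 - 5*d^4 + 7*d^3 - 3*d^2 + 4*d + 2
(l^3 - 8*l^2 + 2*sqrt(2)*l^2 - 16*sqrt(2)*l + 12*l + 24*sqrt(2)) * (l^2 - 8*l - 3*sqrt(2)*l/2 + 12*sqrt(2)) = l^5 - 16*l^4 + sqrt(2)*l^4/2 - 8*sqrt(2)*l^3 + 70*l^3 + 38*sqrt(2)*l^2 - 456*l - 48*sqrt(2)*l + 576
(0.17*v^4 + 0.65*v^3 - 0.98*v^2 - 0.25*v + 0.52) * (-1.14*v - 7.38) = -0.1938*v^5 - 1.9956*v^4 - 3.6798*v^3 + 7.5174*v^2 + 1.2522*v - 3.8376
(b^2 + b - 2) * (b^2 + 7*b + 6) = b^4 + 8*b^3 + 11*b^2 - 8*b - 12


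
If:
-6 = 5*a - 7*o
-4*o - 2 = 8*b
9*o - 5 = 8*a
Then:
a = 19/11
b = -57/44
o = 23/11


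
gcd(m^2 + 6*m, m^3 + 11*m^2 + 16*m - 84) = m + 6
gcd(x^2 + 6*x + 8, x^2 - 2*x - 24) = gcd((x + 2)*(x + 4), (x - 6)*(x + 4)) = x + 4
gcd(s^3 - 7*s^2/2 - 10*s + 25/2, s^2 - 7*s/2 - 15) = s + 5/2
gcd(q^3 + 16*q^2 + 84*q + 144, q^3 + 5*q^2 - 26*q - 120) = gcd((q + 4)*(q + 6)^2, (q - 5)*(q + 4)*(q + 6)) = q^2 + 10*q + 24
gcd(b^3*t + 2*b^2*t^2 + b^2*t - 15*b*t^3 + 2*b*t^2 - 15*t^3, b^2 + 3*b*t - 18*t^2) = -b + 3*t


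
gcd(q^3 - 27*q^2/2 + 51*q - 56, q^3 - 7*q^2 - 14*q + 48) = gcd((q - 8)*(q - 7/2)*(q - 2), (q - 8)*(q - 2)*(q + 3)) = q^2 - 10*q + 16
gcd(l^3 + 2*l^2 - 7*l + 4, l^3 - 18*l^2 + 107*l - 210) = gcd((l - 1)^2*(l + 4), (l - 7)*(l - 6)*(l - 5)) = 1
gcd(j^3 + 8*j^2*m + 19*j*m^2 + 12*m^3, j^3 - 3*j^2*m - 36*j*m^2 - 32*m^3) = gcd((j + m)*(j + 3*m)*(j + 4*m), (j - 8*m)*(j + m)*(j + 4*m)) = j^2 + 5*j*m + 4*m^2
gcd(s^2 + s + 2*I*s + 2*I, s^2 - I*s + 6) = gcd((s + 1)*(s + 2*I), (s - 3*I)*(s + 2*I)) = s + 2*I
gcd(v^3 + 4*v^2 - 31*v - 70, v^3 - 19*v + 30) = 1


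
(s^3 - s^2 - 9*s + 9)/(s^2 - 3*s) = s + 2 - 3/s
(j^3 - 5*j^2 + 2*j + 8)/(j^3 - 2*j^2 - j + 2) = (j - 4)/(j - 1)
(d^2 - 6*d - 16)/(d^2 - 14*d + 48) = (d + 2)/(d - 6)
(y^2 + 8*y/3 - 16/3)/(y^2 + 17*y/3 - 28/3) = (y + 4)/(y + 7)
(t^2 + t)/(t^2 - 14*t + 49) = t*(t + 1)/(t^2 - 14*t + 49)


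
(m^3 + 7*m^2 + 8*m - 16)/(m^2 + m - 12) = (m^2 + 3*m - 4)/(m - 3)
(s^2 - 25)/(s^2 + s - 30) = (s + 5)/(s + 6)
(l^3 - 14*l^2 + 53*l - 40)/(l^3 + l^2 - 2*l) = (l^2 - 13*l + 40)/(l*(l + 2))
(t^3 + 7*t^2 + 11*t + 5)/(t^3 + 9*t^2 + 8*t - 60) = (t^2 + 2*t + 1)/(t^2 + 4*t - 12)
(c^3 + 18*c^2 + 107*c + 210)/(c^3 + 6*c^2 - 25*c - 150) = (c + 7)/(c - 5)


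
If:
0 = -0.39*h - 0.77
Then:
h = -1.97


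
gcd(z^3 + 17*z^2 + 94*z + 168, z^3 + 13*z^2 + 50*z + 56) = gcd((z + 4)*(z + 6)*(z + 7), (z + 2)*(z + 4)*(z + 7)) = z^2 + 11*z + 28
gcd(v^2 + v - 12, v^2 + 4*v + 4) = 1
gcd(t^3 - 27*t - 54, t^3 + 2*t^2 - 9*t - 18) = t + 3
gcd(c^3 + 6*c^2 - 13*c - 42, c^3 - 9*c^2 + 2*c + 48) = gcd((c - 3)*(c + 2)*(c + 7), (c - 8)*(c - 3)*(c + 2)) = c^2 - c - 6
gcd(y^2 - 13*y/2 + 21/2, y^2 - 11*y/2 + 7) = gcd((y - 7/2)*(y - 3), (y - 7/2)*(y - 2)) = y - 7/2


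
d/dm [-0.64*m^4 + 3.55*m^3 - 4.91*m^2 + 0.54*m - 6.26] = -2.56*m^3 + 10.65*m^2 - 9.82*m + 0.54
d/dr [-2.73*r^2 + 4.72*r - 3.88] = 4.72 - 5.46*r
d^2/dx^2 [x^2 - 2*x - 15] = 2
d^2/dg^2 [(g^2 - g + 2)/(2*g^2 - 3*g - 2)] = 4*(g^3 + 18*g^2 - 24*g + 18)/(8*g^6 - 36*g^5 + 30*g^4 + 45*g^3 - 30*g^2 - 36*g - 8)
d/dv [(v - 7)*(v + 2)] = 2*v - 5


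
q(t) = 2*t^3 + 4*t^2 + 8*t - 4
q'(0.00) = 8.00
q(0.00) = -4.00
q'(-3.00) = 38.00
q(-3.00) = -46.00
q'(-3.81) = 64.62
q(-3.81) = -87.03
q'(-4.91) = 113.37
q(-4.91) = -183.59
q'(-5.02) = 119.04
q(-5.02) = -196.37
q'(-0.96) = 5.85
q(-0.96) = -9.76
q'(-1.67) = 11.37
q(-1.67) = -15.52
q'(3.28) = 98.79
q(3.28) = 135.85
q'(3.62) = 115.59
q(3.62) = 172.25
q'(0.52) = 13.78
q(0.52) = 1.52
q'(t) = 6*t^2 + 8*t + 8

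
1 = 1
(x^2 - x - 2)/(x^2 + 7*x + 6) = (x - 2)/(x + 6)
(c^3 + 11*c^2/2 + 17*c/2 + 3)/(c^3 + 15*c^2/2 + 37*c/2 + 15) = (2*c + 1)/(2*c + 5)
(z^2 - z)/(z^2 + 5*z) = (z - 1)/(z + 5)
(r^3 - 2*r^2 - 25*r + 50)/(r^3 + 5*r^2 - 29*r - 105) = (r^2 + 3*r - 10)/(r^2 + 10*r + 21)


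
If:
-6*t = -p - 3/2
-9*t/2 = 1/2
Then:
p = -13/6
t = -1/9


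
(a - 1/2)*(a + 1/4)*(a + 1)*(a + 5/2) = a^4 + 13*a^3/4 + 3*a^2/2 - 17*a/16 - 5/16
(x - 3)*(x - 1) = x^2 - 4*x + 3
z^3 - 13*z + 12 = (z - 3)*(z - 1)*(z + 4)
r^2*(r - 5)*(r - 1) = r^4 - 6*r^3 + 5*r^2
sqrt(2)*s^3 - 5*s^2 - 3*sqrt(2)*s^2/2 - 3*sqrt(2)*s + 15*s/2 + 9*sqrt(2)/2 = (s - 3/2)*(s - 3*sqrt(2))*(sqrt(2)*s + 1)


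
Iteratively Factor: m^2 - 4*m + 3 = (m - 3)*(m - 1)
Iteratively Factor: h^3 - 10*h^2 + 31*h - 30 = (h - 2)*(h^2 - 8*h + 15) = (h - 3)*(h - 2)*(h - 5)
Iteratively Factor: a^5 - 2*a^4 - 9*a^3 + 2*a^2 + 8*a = (a + 1)*(a^4 - 3*a^3 - 6*a^2 + 8*a) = (a + 1)*(a + 2)*(a^3 - 5*a^2 + 4*a) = (a - 1)*(a + 1)*(a + 2)*(a^2 - 4*a) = (a - 4)*(a - 1)*(a + 1)*(a + 2)*(a)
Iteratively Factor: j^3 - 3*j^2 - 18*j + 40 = (j - 5)*(j^2 + 2*j - 8) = (j - 5)*(j + 4)*(j - 2)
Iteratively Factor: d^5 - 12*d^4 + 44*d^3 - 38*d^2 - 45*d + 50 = (d - 2)*(d^4 - 10*d^3 + 24*d^2 + 10*d - 25) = (d - 5)*(d - 2)*(d^3 - 5*d^2 - d + 5) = (d - 5)*(d - 2)*(d - 1)*(d^2 - 4*d - 5) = (d - 5)^2*(d - 2)*(d - 1)*(d + 1)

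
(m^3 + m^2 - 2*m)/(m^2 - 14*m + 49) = m*(m^2 + m - 2)/(m^2 - 14*m + 49)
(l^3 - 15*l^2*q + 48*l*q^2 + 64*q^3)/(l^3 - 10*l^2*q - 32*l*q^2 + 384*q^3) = (l + q)/(l + 6*q)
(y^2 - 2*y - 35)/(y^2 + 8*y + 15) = (y - 7)/(y + 3)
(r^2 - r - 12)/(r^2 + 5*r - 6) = (r^2 - r - 12)/(r^2 + 5*r - 6)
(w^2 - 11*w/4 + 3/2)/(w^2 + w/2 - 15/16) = 4*(w - 2)/(4*w + 5)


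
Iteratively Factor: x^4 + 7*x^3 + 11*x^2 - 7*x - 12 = (x + 3)*(x^3 + 4*x^2 - x - 4) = (x + 3)*(x + 4)*(x^2 - 1) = (x + 1)*(x + 3)*(x + 4)*(x - 1)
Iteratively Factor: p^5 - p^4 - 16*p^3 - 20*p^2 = (p - 5)*(p^4 + 4*p^3 + 4*p^2) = p*(p - 5)*(p^3 + 4*p^2 + 4*p) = p*(p - 5)*(p + 2)*(p^2 + 2*p) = p^2*(p - 5)*(p + 2)*(p + 2)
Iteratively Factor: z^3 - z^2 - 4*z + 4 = (z - 2)*(z^2 + z - 2) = (z - 2)*(z - 1)*(z + 2)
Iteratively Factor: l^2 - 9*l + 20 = (l - 5)*(l - 4)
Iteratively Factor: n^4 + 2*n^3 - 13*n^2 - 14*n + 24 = (n + 2)*(n^3 - 13*n + 12) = (n + 2)*(n + 4)*(n^2 - 4*n + 3) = (n - 1)*(n + 2)*(n + 4)*(n - 3)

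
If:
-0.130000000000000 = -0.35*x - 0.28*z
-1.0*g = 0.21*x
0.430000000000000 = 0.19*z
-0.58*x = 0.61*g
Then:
No Solution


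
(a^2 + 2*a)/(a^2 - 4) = a/(a - 2)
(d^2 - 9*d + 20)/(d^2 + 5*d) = (d^2 - 9*d + 20)/(d*(d + 5))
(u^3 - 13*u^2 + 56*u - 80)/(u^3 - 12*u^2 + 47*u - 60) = (u - 4)/(u - 3)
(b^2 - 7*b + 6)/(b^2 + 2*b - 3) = (b - 6)/(b + 3)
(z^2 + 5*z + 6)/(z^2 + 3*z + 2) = (z + 3)/(z + 1)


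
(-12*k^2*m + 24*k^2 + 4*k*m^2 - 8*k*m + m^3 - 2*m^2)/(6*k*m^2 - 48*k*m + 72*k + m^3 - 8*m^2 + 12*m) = (-2*k + m)/(m - 6)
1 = 1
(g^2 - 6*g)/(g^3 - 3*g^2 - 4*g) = (6 - g)/(-g^2 + 3*g + 4)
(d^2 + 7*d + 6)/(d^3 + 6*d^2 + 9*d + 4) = (d + 6)/(d^2 + 5*d + 4)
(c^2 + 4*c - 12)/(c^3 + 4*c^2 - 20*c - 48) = (c - 2)/(c^2 - 2*c - 8)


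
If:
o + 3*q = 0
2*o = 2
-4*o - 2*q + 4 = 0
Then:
No Solution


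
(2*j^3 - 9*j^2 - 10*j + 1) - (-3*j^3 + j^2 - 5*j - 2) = 5*j^3 - 10*j^2 - 5*j + 3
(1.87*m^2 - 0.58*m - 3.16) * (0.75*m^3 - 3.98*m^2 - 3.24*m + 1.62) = 1.4025*m^5 - 7.8776*m^4 - 6.1204*m^3 + 17.4854*m^2 + 9.2988*m - 5.1192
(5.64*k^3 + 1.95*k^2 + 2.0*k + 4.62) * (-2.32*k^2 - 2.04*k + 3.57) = -13.0848*k^5 - 16.0296*k^4 + 11.5168*k^3 - 7.8369*k^2 - 2.2848*k + 16.4934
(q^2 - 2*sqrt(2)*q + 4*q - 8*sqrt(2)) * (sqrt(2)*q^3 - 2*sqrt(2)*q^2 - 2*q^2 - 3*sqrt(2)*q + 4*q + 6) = sqrt(2)*q^5 - 6*q^4 + 2*sqrt(2)*q^4 - 12*q^3 - 7*sqrt(2)*q^3 - 4*sqrt(2)*q^2 + 66*q^2 - 44*sqrt(2)*q + 72*q - 48*sqrt(2)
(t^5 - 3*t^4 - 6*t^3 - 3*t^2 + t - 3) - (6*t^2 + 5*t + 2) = t^5 - 3*t^4 - 6*t^3 - 9*t^2 - 4*t - 5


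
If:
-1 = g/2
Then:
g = -2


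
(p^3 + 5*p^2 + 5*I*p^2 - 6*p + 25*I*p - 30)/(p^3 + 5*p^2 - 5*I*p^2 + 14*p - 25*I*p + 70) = (p + 3*I)/(p - 7*I)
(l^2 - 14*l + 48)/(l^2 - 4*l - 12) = (l - 8)/(l + 2)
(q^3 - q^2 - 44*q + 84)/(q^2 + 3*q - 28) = (q^2 - 8*q + 12)/(q - 4)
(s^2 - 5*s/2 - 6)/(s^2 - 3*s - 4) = (s + 3/2)/(s + 1)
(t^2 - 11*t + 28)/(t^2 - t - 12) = (t - 7)/(t + 3)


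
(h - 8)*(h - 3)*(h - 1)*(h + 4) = h^4 - 8*h^3 - 13*h^2 + 116*h - 96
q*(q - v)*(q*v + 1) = q^3*v - q^2*v^2 + q^2 - q*v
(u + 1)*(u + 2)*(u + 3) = u^3 + 6*u^2 + 11*u + 6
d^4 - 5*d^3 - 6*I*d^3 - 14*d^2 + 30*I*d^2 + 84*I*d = d*(d - 7)*(d + 2)*(d - 6*I)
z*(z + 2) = z^2 + 2*z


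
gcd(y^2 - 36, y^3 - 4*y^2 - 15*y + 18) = y - 6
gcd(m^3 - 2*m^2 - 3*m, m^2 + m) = m^2 + m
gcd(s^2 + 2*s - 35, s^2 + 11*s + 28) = s + 7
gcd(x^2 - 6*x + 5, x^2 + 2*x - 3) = x - 1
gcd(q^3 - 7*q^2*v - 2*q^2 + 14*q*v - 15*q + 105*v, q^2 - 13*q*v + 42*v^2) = q - 7*v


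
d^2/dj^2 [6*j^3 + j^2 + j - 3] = 36*j + 2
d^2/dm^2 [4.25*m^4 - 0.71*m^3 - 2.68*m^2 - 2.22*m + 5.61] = 51.0*m^2 - 4.26*m - 5.36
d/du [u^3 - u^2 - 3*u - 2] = 3*u^2 - 2*u - 3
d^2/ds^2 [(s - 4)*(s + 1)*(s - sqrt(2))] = 6*s - 6 - 2*sqrt(2)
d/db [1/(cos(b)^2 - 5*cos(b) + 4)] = (2*cos(b) - 5)*sin(b)/(cos(b)^2 - 5*cos(b) + 4)^2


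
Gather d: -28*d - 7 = -28*d - 7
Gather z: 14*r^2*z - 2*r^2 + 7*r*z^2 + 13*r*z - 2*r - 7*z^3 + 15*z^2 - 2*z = -2*r^2 - 2*r - 7*z^3 + z^2*(7*r + 15) + z*(14*r^2 + 13*r - 2)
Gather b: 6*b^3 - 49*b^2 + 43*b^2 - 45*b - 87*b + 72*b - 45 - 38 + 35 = 6*b^3 - 6*b^2 - 60*b - 48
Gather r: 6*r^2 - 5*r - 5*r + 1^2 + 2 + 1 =6*r^2 - 10*r + 4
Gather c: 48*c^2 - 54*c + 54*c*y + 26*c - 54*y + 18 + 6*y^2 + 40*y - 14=48*c^2 + c*(54*y - 28) + 6*y^2 - 14*y + 4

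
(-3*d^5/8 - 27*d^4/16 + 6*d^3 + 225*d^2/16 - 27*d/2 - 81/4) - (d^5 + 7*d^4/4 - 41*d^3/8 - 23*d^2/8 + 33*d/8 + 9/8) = -11*d^5/8 - 55*d^4/16 + 89*d^3/8 + 271*d^2/16 - 141*d/8 - 171/8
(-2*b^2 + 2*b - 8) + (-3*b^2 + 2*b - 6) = -5*b^2 + 4*b - 14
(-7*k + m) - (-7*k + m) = 0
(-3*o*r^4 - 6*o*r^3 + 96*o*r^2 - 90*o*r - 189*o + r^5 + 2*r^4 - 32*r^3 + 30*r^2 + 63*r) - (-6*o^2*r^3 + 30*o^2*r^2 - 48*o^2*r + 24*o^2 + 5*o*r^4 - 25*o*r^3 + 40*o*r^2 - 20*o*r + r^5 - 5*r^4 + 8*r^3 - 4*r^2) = 6*o^2*r^3 - 30*o^2*r^2 + 48*o^2*r - 24*o^2 - 8*o*r^4 + 19*o*r^3 + 56*o*r^2 - 70*o*r - 189*o + 7*r^4 - 40*r^3 + 34*r^2 + 63*r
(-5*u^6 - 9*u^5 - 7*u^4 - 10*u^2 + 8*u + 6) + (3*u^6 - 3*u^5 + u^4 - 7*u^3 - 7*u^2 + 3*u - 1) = -2*u^6 - 12*u^5 - 6*u^4 - 7*u^3 - 17*u^2 + 11*u + 5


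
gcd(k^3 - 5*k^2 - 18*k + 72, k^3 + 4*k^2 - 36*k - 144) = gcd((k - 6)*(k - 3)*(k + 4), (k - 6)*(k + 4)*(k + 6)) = k^2 - 2*k - 24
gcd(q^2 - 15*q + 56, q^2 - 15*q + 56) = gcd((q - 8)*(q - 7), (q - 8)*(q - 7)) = q^2 - 15*q + 56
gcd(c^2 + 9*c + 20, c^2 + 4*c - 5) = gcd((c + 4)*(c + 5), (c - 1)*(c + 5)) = c + 5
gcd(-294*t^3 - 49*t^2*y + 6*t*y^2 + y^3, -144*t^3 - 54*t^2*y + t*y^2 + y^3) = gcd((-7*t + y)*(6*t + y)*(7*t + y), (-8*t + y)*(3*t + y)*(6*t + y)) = 6*t + y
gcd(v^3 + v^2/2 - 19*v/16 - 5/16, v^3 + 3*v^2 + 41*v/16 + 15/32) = v^2 + 3*v/2 + 5/16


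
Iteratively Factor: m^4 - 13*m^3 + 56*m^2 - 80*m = (m)*(m^3 - 13*m^2 + 56*m - 80) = m*(m - 5)*(m^2 - 8*m + 16) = m*(m - 5)*(m - 4)*(m - 4)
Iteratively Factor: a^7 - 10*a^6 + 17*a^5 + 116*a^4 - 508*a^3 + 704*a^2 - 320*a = (a - 1)*(a^6 - 9*a^5 + 8*a^4 + 124*a^3 - 384*a^2 + 320*a) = a*(a - 1)*(a^5 - 9*a^4 + 8*a^3 + 124*a^2 - 384*a + 320) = a*(a - 4)*(a - 1)*(a^4 - 5*a^3 - 12*a^2 + 76*a - 80) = a*(a - 4)*(a - 2)*(a - 1)*(a^3 - 3*a^2 - 18*a + 40) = a*(a - 4)*(a - 2)*(a - 1)*(a + 4)*(a^2 - 7*a + 10) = a*(a - 5)*(a - 4)*(a - 2)*(a - 1)*(a + 4)*(a - 2)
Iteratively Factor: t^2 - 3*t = (t - 3)*(t)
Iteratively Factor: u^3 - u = (u - 1)*(u^2 + u) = (u - 1)*(u + 1)*(u)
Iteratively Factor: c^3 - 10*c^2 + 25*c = (c - 5)*(c^2 - 5*c) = (c - 5)^2*(c)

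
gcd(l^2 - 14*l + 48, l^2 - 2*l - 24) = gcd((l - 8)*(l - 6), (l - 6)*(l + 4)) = l - 6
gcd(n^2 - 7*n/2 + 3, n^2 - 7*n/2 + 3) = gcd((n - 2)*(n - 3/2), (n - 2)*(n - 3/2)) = n^2 - 7*n/2 + 3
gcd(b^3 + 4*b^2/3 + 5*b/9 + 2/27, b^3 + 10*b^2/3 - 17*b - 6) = b + 1/3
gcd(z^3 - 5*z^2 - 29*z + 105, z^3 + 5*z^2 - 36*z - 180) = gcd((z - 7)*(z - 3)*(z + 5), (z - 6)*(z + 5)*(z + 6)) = z + 5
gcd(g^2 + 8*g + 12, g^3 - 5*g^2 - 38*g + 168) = g + 6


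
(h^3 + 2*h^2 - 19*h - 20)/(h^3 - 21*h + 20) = (h + 1)/(h - 1)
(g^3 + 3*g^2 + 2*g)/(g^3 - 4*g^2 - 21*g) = (g^2 + 3*g + 2)/(g^2 - 4*g - 21)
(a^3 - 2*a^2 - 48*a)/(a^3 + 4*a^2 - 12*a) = (a - 8)/(a - 2)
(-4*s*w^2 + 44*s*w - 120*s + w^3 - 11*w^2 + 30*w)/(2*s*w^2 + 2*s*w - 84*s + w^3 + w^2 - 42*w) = (-4*s*w + 20*s + w^2 - 5*w)/(2*s*w + 14*s + w^2 + 7*w)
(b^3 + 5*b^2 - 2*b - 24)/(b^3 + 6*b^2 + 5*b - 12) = (b - 2)/(b - 1)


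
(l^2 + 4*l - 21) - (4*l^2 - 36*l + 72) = -3*l^2 + 40*l - 93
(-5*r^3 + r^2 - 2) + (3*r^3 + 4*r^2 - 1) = -2*r^3 + 5*r^2 - 3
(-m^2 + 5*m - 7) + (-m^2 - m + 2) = -2*m^2 + 4*m - 5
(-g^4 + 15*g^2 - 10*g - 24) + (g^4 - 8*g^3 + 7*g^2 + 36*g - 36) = -8*g^3 + 22*g^2 + 26*g - 60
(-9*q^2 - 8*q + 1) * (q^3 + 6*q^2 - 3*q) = -9*q^5 - 62*q^4 - 20*q^3 + 30*q^2 - 3*q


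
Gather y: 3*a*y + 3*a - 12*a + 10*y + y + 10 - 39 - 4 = -9*a + y*(3*a + 11) - 33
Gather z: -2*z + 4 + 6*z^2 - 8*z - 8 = 6*z^2 - 10*z - 4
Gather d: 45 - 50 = -5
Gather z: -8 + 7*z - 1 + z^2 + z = z^2 + 8*z - 9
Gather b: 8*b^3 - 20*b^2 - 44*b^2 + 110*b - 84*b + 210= 8*b^3 - 64*b^2 + 26*b + 210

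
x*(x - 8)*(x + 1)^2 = x^4 - 6*x^3 - 15*x^2 - 8*x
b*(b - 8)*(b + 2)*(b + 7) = b^4 + b^3 - 58*b^2 - 112*b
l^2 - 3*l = l*(l - 3)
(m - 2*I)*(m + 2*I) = m^2 + 4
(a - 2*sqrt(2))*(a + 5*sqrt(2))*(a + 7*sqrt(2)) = a^3 + 10*sqrt(2)*a^2 + 22*a - 140*sqrt(2)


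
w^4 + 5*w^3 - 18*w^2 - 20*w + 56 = (w - 2)^2*(w + 2)*(w + 7)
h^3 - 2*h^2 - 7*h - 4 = (h - 4)*(h + 1)^2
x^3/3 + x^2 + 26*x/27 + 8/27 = (x/3 + 1/3)*(x + 2/3)*(x + 4/3)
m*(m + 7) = m^2 + 7*m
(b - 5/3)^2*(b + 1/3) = b^3 - 3*b^2 + 5*b/3 + 25/27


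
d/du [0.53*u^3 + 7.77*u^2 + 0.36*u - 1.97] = 1.59*u^2 + 15.54*u + 0.36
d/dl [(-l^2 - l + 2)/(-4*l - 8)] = 1/4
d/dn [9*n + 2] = 9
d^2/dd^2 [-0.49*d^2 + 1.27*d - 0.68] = -0.980000000000000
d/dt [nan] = 0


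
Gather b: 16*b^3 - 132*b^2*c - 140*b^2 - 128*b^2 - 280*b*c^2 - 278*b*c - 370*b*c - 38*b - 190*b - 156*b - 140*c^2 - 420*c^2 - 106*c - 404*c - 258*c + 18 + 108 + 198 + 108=16*b^3 + b^2*(-132*c - 268) + b*(-280*c^2 - 648*c - 384) - 560*c^2 - 768*c + 432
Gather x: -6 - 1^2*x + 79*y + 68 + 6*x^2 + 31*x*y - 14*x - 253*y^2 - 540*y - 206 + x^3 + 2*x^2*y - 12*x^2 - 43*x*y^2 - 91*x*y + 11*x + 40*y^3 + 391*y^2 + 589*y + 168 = x^3 + x^2*(2*y - 6) + x*(-43*y^2 - 60*y - 4) + 40*y^3 + 138*y^2 + 128*y + 24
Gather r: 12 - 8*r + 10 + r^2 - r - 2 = r^2 - 9*r + 20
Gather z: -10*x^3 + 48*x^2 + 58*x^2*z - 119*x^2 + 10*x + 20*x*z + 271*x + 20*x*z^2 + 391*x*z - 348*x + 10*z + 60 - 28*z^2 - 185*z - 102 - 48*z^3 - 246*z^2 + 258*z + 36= -10*x^3 - 71*x^2 - 67*x - 48*z^3 + z^2*(20*x - 274) + z*(58*x^2 + 411*x + 83) - 6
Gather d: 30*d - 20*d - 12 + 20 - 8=10*d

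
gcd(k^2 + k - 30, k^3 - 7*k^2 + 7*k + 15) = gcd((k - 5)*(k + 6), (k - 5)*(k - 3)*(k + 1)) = k - 5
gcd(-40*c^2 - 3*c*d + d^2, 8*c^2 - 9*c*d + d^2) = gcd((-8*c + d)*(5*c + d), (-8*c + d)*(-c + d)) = 8*c - d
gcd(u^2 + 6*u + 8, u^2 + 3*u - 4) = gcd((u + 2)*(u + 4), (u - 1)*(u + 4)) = u + 4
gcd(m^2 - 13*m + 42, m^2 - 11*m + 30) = m - 6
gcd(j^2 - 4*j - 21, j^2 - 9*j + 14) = j - 7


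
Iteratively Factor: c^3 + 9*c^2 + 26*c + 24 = (c + 4)*(c^2 + 5*c + 6) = (c + 3)*(c + 4)*(c + 2)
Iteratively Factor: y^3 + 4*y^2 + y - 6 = (y + 3)*(y^2 + y - 2) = (y - 1)*(y + 3)*(y + 2)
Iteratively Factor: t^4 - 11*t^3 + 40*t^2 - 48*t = (t - 4)*(t^3 - 7*t^2 + 12*t) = (t - 4)^2*(t^2 - 3*t) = (t - 4)^2*(t - 3)*(t)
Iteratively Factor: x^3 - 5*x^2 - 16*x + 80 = (x + 4)*(x^2 - 9*x + 20) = (x - 5)*(x + 4)*(x - 4)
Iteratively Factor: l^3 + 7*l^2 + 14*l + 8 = (l + 1)*(l^2 + 6*l + 8) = (l + 1)*(l + 4)*(l + 2)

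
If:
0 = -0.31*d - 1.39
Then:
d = -4.48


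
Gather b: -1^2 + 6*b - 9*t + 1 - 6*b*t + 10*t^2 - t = b*(6 - 6*t) + 10*t^2 - 10*t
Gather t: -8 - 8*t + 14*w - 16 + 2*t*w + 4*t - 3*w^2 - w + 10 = t*(2*w - 4) - 3*w^2 + 13*w - 14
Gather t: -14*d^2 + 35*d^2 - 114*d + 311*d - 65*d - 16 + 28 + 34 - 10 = 21*d^2 + 132*d + 36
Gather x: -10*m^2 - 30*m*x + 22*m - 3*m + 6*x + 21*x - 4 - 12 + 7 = -10*m^2 + 19*m + x*(27 - 30*m) - 9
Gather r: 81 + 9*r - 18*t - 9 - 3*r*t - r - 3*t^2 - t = r*(8 - 3*t) - 3*t^2 - 19*t + 72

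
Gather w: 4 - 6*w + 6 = 10 - 6*w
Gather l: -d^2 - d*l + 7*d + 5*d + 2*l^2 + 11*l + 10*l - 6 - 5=-d^2 + 12*d + 2*l^2 + l*(21 - d) - 11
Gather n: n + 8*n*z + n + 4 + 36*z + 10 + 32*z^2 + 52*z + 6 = n*(8*z + 2) + 32*z^2 + 88*z + 20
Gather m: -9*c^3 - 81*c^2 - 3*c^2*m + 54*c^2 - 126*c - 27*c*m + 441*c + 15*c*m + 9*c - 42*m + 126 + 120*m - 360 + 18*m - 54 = -9*c^3 - 27*c^2 + 324*c + m*(-3*c^2 - 12*c + 96) - 288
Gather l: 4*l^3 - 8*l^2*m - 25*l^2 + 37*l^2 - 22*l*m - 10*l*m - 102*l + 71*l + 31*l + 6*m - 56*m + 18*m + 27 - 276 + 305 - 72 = 4*l^3 + l^2*(12 - 8*m) - 32*l*m - 32*m - 16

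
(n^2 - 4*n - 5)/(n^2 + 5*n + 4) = (n - 5)/(n + 4)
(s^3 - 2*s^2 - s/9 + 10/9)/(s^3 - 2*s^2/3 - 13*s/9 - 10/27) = 3*(s - 1)/(3*s + 1)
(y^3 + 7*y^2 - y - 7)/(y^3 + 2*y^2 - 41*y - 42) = (y - 1)/(y - 6)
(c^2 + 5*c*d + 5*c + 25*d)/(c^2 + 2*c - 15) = (c + 5*d)/(c - 3)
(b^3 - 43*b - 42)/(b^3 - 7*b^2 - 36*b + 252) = (b + 1)/(b - 6)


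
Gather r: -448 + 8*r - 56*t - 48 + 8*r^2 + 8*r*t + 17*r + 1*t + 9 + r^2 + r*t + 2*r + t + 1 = 9*r^2 + r*(9*t + 27) - 54*t - 486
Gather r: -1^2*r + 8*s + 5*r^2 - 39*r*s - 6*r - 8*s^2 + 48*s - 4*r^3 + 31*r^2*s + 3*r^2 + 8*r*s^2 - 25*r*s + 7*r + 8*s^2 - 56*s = -4*r^3 + r^2*(31*s + 8) + r*(8*s^2 - 64*s)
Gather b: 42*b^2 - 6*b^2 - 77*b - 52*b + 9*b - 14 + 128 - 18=36*b^2 - 120*b + 96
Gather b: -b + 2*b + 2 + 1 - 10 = b - 7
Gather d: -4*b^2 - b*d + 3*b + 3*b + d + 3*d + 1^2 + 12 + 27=-4*b^2 + 6*b + d*(4 - b) + 40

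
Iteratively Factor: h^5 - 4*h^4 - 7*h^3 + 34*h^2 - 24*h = (h - 2)*(h^4 - 2*h^3 - 11*h^2 + 12*h) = (h - 2)*(h + 3)*(h^3 - 5*h^2 + 4*h) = h*(h - 2)*(h + 3)*(h^2 - 5*h + 4) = h*(h - 2)*(h - 1)*(h + 3)*(h - 4)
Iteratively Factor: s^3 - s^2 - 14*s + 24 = (s - 3)*(s^2 + 2*s - 8) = (s - 3)*(s - 2)*(s + 4)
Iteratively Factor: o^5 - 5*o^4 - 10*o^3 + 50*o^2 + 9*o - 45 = (o + 3)*(o^4 - 8*o^3 + 14*o^2 + 8*o - 15) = (o - 5)*(o + 3)*(o^3 - 3*o^2 - o + 3) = (o - 5)*(o + 1)*(o + 3)*(o^2 - 4*o + 3) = (o - 5)*(o - 3)*(o + 1)*(o + 3)*(o - 1)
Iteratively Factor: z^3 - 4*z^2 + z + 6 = (z - 2)*(z^2 - 2*z - 3) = (z - 3)*(z - 2)*(z + 1)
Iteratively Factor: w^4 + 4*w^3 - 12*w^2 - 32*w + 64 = (w + 4)*(w^3 - 12*w + 16) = (w - 2)*(w + 4)*(w^2 + 2*w - 8) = (w - 2)^2*(w + 4)*(w + 4)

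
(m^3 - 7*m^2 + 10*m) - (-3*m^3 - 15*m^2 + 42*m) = 4*m^3 + 8*m^2 - 32*m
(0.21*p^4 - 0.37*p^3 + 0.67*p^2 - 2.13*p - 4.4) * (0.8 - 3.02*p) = -0.6342*p^5 + 1.2854*p^4 - 2.3194*p^3 + 6.9686*p^2 + 11.584*p - 3.52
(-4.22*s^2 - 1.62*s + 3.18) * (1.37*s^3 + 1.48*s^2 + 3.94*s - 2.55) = -5.7814*s^5 - 8.465*s^4 - 14.6678*s^3 + 9.0846*s^2 + 16.6602*s - 8.109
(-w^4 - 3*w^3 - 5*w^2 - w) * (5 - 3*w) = 3*w^5 + 4*w^4 - 22*w^2 - 5*w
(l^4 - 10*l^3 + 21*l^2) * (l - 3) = l^5 - 13*l^4 + 51*l^3 - 63*l^2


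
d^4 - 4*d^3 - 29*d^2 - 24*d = d*(d - 8)*(d + 1)*(d + 3)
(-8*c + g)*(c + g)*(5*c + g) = -40*c^3 - 43*c^2*g - 2*c*g^2 + g^3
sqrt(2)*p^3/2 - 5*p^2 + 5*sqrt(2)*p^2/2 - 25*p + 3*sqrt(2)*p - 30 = (p + 3)*(p - 5*sqrt(2))*(sqrt(2)*p/2 + sqrt(2))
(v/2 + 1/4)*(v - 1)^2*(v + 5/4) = v^4/2 - v^3/8 - 15*v^2/16 + v/4 + 5/16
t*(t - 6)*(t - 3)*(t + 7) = t^4 - 2*t^3 - 45*t^2 + 126*t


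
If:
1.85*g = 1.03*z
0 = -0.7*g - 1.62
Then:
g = -2.31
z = -4.16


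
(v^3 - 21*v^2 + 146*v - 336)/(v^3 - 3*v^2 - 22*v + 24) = (v^2 - 15*v + 56)/(v^2 + 3*v - 4)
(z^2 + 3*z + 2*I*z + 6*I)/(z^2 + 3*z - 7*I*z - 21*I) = (z + 2*I)/(z - 7*I)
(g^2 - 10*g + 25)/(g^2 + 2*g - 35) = (g - 5)/(g + 7)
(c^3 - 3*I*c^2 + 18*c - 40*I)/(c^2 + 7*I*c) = (c^3 - 3*I*c^2 + 18*c - 40*I)/(c*(c + 7*I))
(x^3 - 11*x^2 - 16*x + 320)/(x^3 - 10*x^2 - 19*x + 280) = (x - 8)/(x - 7)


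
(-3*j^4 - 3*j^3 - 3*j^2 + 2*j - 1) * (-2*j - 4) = 6*j^5 + 18*j^4 + 18*j^3 + 8*j^2 - 6*j + 4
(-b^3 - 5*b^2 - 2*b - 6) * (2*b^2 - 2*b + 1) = -2*b^5 - 8*b^4 + 5*b^3 - 13*b^2 + 10*b - 6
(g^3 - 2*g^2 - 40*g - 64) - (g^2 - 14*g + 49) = g^3 - 3*g^2 - 26*g - 113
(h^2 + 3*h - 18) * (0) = 0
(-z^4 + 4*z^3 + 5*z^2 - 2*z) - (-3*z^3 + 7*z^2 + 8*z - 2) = -z^4 + 7*z^3 - 2*z^2 - 10*z + 2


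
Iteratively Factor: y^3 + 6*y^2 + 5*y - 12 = (y + 4)*(y^2 + 2*y - 3) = (y + 3)*(y + 4)*(y - 1)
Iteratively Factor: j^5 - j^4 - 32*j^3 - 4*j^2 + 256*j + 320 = (j + 2)*(j^4 - 3*j^3 - 26*j^2 + 48*j + 160) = (j + 2)^2*(j^3 - 5*j^2 - 16*j + 80) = (j - 4)*(j + 2)^2*(j^2 - j - 20) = (j - 5)*(j - 4)*(j + 2)^2*(j + 4)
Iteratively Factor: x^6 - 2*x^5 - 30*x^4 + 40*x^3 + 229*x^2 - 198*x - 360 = (x + 4)*(x^5 - 6*x^4 - 6*x^3 + 64*x^2 - 27*x - 90) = (x + 1)*(x + 4)*(x^4 - 7*x^3 + x^2 + 63*x - 90) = (x - 2)*(x + 1)*(x + 4)*(x^3 - 5*x^2 - 9*x + 45) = (x - 3)*(x - 2)*(x + 1)*(x + 4)*(x^2 - 2*x - 15) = (x - 5)*(x - 3)*(x - 2)*(x + 1)*(x + 4)*(x + 3)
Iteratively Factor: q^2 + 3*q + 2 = (q + 1)*(q + 2)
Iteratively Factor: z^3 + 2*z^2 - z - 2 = (z + 1)*(z^2 + z - 2) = (z - 1)*(z + 1)*(z + 2)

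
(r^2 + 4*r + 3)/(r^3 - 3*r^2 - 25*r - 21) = 1/(r - 7)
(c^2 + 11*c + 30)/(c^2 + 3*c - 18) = (c + 5)/(c - 3)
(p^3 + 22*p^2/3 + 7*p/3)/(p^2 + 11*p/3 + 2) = p*(3*p^2 + 22*p + 7)/(3*p^2 + 11*p + 6)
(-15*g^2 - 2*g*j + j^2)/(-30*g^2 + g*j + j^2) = (3*g + j)/(6*g + j)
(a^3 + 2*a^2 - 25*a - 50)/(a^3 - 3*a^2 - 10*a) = (a + 5)/a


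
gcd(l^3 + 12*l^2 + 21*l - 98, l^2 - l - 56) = l + 7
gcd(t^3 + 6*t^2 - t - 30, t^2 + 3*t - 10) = t^2 + 3*t - 10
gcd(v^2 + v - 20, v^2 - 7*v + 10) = 1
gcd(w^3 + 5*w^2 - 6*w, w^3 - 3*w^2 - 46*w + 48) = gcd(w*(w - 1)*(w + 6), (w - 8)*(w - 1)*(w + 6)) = w^2 + 5*w - 6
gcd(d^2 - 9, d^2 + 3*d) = d + 3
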